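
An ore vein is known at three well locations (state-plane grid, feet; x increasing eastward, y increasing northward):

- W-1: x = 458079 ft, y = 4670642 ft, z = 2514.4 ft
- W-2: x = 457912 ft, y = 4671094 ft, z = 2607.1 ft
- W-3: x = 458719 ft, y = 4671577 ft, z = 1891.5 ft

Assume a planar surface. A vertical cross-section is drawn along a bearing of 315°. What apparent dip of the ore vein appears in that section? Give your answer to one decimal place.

27.2°

Let the plane be z = a·x + b·y + c.
W-2−W-1: −167a + 452b = 92.7;  W-3−W-1: 640a + 935b = −622.9.
Solving gives a = −0.82668, b = −0.10035.
Unit vector along 315° is (sin 315°, cos 315°) = (-0.7071, 0.7071).
Slope in that direction = a·(-0.7071) + b·(0.7071) = 0.51360.
Apparent dip = arctan|0.51360| = 27.2° (true dip is 39.8°, so apparent ≤ true as expected).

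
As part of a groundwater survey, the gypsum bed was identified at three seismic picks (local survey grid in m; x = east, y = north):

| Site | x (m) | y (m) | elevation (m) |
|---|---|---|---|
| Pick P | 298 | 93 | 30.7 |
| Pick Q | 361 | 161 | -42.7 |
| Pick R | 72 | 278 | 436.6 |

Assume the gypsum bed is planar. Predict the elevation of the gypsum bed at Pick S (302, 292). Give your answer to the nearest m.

Let the plane be z = a·x + b·y + c.
Pick Q−Pick P: 63a + 68b = −73.4;  Pick R−Pick P: −226a + 185b = 405.9.
Solving gives a = −1.52389, b = 0.33243.
Then c = 30.7 − a·298 − b·93 = 453.90.
At (302, 292): z = −460.2 + 97.1 + 453.90 = 90.8 m.

91 m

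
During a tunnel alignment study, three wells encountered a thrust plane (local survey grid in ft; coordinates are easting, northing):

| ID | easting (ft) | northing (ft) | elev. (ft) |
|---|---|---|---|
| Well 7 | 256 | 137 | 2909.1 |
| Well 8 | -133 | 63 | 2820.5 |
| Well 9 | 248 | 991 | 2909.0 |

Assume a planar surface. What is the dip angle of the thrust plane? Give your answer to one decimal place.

Two edge vectors: Well 7→Well 8 = (-389, -74, -88.6), Well 7→Well 9 = (-8, 854, -0.1).
Normal n = (Well 7→Well 8) × (Well 7→Well 9) = (75671.8, 669.9, -332798).
So ∂z/∂easting = −n_x/n_z = 0.22738 and ∂z/∂northing = −n_y/n_z = 0.00201.
Gradient magnitude |∇z| = √(a² + b²) = √(0.05170 + 0.00000) = 0.22739.
True dip = arctan(0.22739) = 12.8°, dipping toward W (azimuth ≈ 269°).

12.8°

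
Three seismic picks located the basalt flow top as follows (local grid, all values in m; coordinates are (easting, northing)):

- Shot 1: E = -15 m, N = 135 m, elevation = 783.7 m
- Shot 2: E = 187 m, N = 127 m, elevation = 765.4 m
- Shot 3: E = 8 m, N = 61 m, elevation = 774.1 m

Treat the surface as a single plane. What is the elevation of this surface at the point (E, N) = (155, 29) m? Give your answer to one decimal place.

Two edge vectors: Shot 1→Shot 2 = (202, -8, -18.3), Shot 1→Shot 3 = (23, -74, -9.6).
Normal n = (Shot 1→Shot 2) × (Shot 1→Shot 3) = (-1277.4, 1518.3, -14764).
So ∂z/∂E = −n_x/n_z = −0.08652 and ∂z/∂N = −n_y/n_z = 0.10284.
Intercept c from Shot 1: 783.7 − 1.30 − 13.88 = 768.52.
At (155, 29): z = −13.4 + 3.0 + 768.52 = 758.1 m.

758.1 m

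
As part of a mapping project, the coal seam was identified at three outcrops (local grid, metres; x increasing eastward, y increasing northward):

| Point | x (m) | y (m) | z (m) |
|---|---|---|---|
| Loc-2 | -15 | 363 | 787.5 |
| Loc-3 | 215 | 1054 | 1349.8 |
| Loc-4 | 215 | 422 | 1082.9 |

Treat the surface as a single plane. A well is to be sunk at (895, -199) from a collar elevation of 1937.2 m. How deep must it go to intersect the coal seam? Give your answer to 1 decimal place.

316.9 m

Let the plane be z = a·x + b·y + c.
Loc-3−Loc-2: 230a + 691b = 562.3;  Loc-4−Loc-2: 230a + 59b = 295.4.
Solving gives a = 1.176016, b = 0.422310.
Then c = 787.5 − a·-15 − b·363 = 651.84.
At (895, -199): z_contact = 1052.53 − 84.04 + 651.84 = 1620.34 m.
Depth below ground = 1937.2 − 1620.34 = 316.9 m.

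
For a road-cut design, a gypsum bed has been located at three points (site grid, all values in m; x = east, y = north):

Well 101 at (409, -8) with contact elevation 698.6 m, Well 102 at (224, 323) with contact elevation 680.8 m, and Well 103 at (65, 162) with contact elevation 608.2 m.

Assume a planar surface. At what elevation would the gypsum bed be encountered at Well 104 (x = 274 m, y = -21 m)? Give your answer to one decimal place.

Let the plane be z = a·x + b·y + c.
Well 102−Well 101: −185a + 331b = −17.8;  Well 103−Well 101: −344a + 170b = −90.4.
Solving gives a = 0.32636, b = 0.12863.
Then c = 698.6 − a·409 − b·-8 = 566.15.
At (274, -21): z = 89.4 − 2.7 + 566.15 = 652.9 m.

652.9 m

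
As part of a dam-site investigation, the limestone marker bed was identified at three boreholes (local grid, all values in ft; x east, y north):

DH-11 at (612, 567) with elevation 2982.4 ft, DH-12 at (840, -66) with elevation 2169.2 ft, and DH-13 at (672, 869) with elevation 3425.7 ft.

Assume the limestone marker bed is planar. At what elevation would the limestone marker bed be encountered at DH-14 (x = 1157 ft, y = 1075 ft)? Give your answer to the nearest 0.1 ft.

3873.7 ft

Two edge vectors: DH-11→DH-12 = (228, -633, -813.2), DH-11→DH-13 = (60, 302, 443.3).
Normal n = (DH-11→DH-12) × (DH-11→DH-13) = (-35022.5, -149864.4, 106836).
So ∂z/∂x = −n_x/n_z = 0.327816 and ∂z/∂y = −n_y/n_z = 1.402752.
Intercept c from DH-11: 2982.4 − 200.62 − 795.36 = 1986.42.
At (1157, 1075): z = 379.3 + 1508.0 + 1986.42 = 3873.7 ft.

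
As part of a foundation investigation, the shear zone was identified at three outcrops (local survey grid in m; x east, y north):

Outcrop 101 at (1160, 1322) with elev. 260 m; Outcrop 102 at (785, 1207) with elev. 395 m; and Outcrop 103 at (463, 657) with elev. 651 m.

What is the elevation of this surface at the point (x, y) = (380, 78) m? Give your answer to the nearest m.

853 m

Two edge vectors: Outcrop 101→Outcrop 102 = (-375, -115, 135), Outcrop 101→Outcrop 103 = (-697, -665, 391).
Normal n = (Outcrop 101→Outcrop 102) × (Outcrop 101→Outcrop 103) = (44810, 52530, 169220).
So ∂z/∂x = −n_x/n_z = −0.26480 and ∂z/∂y = −n_y/n_z = −0.31042.
Intercept c from Outcrop 101: 260 + 307.17 + 410.38 = 977.55.
At (380, 78): z = −100.6 − 24.2 + 977.55 = 852.7 m.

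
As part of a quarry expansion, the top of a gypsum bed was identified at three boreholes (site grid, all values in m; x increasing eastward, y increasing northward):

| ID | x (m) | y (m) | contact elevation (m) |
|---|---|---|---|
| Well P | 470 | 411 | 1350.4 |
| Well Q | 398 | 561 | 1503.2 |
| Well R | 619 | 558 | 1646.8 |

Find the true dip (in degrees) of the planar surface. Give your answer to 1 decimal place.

56.3°

Let the plane be z = a·x + b·y + c.
Well Q−Well P: −72a + 150b = 152.8;  Well R−Well P: 149a + 147b = 296.4.
Solving gives a = 0.66795, b = 1.33928.
Gradient magnitude |∇z| = √(a² + b²) = √(0.44616 + 1.79368) = 1.49661.
True dip = arctan(1.49661) = 56.3°, dipping toward SSW (azimuth ≈ 207°).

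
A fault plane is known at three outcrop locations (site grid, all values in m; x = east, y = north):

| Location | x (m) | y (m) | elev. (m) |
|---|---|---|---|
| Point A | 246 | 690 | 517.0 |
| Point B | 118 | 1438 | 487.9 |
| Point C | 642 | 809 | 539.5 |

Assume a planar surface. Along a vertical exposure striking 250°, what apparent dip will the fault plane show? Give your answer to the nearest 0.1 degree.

3.0°

Two edge vectors: Point A→Point B = (-128, 748, -29.1), Point A→Point C = (396, 119, 22.5).
Normal n = (Point A→Point B) × (Point A→Point C) = (20292.9, -8643.6, -311440).
So ∂z/∂x = −n_x/n_z = 0.06516 and ∂z/∂y = −n_y/n_z = −0.02775.
Unit vector along 250° is (sin 250°, cos 250°) = (-0.9397, -0.3420).
Slope in that direction = a·(-0.9397) + b·(-0.3420) = −0.05174.
Apparent dip = arctan|0.05174| = 3.0° (true dip is 4.1°, so apparent ≤ true as expected).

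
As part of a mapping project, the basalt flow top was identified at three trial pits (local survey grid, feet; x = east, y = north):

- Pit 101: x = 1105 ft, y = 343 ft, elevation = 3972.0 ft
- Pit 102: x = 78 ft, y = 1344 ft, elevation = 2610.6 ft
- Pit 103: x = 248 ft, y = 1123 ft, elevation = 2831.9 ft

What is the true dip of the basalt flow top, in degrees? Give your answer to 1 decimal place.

54.4°

Let the plane be z = a·x + b·y + c.
Pit 102−Pit 101: −1027a + 1001b = −1361.4;  Pit 103−Pit 101: −857a + 780b = −1140.1.
Solving gives a = 1.39705, b = 0.07329.
Gradient magnitude |∇z| = √(a² + b²) = √(1.95174 + 0.00537) = 1.39897.
True dip = arctan(1.39897) = 54.4°, dipping toward W (azimuth ≈ 267°).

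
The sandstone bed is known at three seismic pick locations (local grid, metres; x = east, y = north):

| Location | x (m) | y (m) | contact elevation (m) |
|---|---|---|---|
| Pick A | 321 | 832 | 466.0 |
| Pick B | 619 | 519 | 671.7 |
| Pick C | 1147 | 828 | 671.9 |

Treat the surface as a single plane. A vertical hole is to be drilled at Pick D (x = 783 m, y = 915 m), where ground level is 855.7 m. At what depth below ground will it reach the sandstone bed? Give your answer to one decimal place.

310.5 m

Two edge vectors: Pick A→Pick B = (298, -313, 205.7), Pick A→Pick C = (826, -4, 205.9).
Normal n = (Pick A→Pick B) × (Pick A→Pick C) = (-63623.9, 108550, 257346).
So ∂z/∂x = −n_x/n_z = 0.247231 and ∂z/∂y = −n_y/n_z = −0.421806.
Intercept c from Pick A: 466 − 79.36 + 350.94 = 737.58.
At (783, 915): z_contact = 193.58 − 385.95 + 737.58 = 545.21 m.
Depth below ground = 855.7 − 545.21 = 310.5 m.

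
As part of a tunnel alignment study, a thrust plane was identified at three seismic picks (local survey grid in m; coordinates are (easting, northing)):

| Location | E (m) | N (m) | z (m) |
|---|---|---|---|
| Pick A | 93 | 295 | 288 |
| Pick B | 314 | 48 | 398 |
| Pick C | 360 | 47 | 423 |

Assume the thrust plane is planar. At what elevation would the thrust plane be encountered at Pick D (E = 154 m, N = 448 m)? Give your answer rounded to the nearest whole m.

Two edge vectors: Pick A→Pick B = (221, -247, 110), Pick A→Pick C = (267, -248, 135).
Normal n = (Pick A→Pick B) × (Pick A→Pick C) = (-6065, -465, 11141).
So ∂z/∂E = −n_x/n_z = 0.54439 and ∂z/∂N = −n_y/n_z = 0.04174.
Intercept c from Pick A: 288 − 50.63 − 12.31 = 225.06.
At (154, 448): z = 83.8 + 18.7 + 225.06 = 327.6 m.

328 m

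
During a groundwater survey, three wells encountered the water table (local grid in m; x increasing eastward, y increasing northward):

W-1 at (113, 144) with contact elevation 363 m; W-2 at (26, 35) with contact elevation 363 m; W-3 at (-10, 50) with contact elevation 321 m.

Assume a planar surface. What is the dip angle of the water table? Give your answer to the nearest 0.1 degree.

48.2°

Two edge vectors: W-1→W-2 = (-87, -109, 0), W-1→W-3 = (-123, -94, -42).
Normal n = (W-1→W-2) × (W-1→W-3) = (4578, -3654, -5229).
So ∂z/∂x = −n_x/n_z = 0.87550 and ∂z/∂y = −n_y/n_z = −0.69880.
Gradient magnitude |∇z| = √(a² + b²) = √(0.76650 + 0.48831) = 1.12019.
True dip = arctan(1.12019) = 48.2°, dipping toward NW (azimuth ≈ 309°).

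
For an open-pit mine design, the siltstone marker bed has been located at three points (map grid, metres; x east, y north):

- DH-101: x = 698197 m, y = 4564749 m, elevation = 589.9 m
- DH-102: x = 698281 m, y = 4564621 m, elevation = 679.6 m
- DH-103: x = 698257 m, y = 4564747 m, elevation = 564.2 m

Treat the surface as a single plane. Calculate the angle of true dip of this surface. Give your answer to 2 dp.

47.85°

Let the plane be z = a·x + b·y + c.
DH-102−DH-101: 84a − 128b = 89.7;  DH-103−DH-101: 60a − 2b = −25.7.
Solving gives a = −0.46179, b = −1.00383.
Gradient magnitude |∇z| = √(a² + b²) = √(0.21325 + 1.00768) = 1.10496.
True dip = arctan(1.10496) = 47.85°, dipping toward NNE (azimuth ≈ 025°).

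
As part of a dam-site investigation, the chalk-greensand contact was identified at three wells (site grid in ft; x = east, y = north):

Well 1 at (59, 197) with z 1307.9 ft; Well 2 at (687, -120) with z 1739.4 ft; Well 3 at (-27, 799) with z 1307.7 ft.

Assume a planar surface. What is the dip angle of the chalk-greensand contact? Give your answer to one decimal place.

Let the plane be z = a·x + b·y + c.
Well 2−Well 1: 628a − 317b = 431.5;  Well 3−Well 1: −86a + 602b = −0.2.
Solving gives a = 0.74032, b = 0.10543.
Gradient magnitude |∇z| = √(a² + b²) = √(0.54807 + 0.01111) = 0.74779.
True dip = arctan(0.74779) = 36.8°, dipping toward W (azimuth ≈ 262°).

36.8°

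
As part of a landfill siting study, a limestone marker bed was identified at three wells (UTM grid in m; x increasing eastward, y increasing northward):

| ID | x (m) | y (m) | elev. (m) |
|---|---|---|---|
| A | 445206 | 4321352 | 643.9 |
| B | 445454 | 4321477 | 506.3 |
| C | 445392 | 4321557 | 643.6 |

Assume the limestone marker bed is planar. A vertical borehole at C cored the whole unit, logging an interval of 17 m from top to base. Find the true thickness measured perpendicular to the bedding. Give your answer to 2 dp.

Two edge vectors: A→B = (248, 125, -137.6), A→C = (186, 205, -0.3).
Normal n = (A→B) × (A→C) = (28170.5, -25519.2, 27590).
So ∂z/∂x = −n_x/n_z = −1.02104 and ∂z/∂y = −n_y/n_z = 0.92494.
|∇z| = √(a²+b²) = 1.37770, so dip δ = arctan(1.37770) = 54.03°.
True thickness = vertical thickness × cos δ = 17 × cos 54.03° = 9.99 m.

9.99 m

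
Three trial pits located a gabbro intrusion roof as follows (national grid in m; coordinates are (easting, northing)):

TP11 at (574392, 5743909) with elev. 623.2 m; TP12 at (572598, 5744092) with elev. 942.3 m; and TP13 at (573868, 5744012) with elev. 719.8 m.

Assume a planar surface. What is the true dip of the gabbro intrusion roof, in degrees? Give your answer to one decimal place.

10.4°

Two edge vectors: TP11→TP12 = (-1794, 183, 319.1), TP11→TP13 = (-524, 103, 96.6).
Normal n = (TP11→TP12) × (TP11→TP13) = (-15189.5, 6092, -88890).
So ∂z/∂E = −n_x/n_z = −0.17088 and ∂z/∂N = −n_y/n_z = 0.06853.
Gradient magnitude |∇z| = √(a² + b²) = √(0.02920 + 0.00470) = 0.18411.
True dip = arctan(0.18411) = 10.4°, dipping toward ESE (azimuth ≈ 112°).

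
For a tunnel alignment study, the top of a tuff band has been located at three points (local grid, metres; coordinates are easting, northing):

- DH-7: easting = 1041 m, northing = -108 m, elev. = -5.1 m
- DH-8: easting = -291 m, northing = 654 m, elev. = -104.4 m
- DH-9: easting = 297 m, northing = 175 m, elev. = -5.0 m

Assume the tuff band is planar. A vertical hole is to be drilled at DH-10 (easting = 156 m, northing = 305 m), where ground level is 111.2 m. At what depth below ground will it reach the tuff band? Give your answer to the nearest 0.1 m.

145.9 m

Let the plane be z = a·easting + b·northing + c.
DH-8−DH-7: −1332a + 762b = −99.3;  DH-9−DH-7: −744a + 283b = 0.1.
Solving gives a = −0.148328, b = −0.389596.
Then c = -5.1 − a·1041 − b·-108 = 107.23.
At (156, 305): z_contact = −23.14 − 118.83 + 107.23 = -34.73 m.
Depth below ground = 111.2 − (-34.73) = 145.9 m.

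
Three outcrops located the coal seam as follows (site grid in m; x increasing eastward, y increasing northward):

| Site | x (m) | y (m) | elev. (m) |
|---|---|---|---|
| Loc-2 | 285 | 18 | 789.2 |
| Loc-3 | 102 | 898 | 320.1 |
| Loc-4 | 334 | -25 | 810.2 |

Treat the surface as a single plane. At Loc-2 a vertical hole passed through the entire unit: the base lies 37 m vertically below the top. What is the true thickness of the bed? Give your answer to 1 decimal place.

32.5 m

Let the plane be z = a·x + b·y + c.
Loc-3−Loc-2: −183a + 880b = −469.1;  Loc-4−Loc-2: 49a − 43b = 21.
Solving gives a = −0.04798, b = −0.54305.
|∇z| = √(a²+b²) = 0.54516, so dip δ = arctan(0.54516) = 28.60°.
True thickness = vertical thickness × cos δ = 37 × cos 28.60° = 32.5 m.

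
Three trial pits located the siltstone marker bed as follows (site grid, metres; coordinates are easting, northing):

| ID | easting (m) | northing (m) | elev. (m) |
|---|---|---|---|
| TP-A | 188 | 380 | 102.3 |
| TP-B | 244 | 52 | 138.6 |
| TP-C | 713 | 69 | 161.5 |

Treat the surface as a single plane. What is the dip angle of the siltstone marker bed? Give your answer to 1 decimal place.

6.5°

Two edge vectors: TP-A→TP-B = (56, -328, 36.3), TP-A→TP-C = (525, -311, 59.2).
Normal n = (TP-A→TP-B) × (TP-A→TP-C) = (-8128.3, 15742.3, 154784).
So ∂z/∂easting = −n_x/n_z = 0.05251 and ∂z/∂northing = −n_y/n_z = −0.10170.
Gradient magnitude |∇z| = √(a² + b²) = √(0.00276 + 0.01034) = 0.11446.
True dip = arctan(0.11446) = 6.5°, dipping toward NNW (azimuth ≈ 333°).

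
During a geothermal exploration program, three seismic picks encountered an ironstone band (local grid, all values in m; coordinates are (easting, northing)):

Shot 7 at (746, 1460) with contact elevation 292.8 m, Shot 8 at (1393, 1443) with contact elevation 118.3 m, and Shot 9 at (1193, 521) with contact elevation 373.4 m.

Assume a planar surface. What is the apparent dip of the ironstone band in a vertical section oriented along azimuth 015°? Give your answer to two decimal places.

15.69°

Let the plane be z = a·E + b·N + c.
Shot 8−Shot 7: 647a − 17b = −174.5;  Shot 9−Shot 7: 447a − 939b = 80.6.
Solving gives a = −0.27541, b = −0.21694.
Unit vector along 015° is (sin 15°, cos 15°) = (0.2588, 0.9659).
Slope in that direction = a·(0.2588) + b·(0.9659) = −0.28083.
Apparent dip = arctan|0.28083| = 15.69° (true dip is 19.3°, so apparent ≤ true as expected).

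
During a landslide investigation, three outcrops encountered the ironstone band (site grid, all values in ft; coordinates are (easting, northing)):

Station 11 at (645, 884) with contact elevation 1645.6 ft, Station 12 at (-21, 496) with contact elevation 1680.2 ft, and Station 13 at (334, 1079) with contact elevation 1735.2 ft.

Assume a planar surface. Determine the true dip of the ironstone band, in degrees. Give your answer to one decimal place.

14.4°

Two edge vectors: Station 11→Station 12 = (-666, -388, 34.6), Station 11→Station 13 = (-311, 195, 89.6).
Normal n = (Station 11→Station 12) × (Station 11→Station 13) = (-41511.8, 48913, -250538).
So ∂z/∂E = −n_x/n_z = −0.16569 and ∂z/∂N = −n_y/n_z = 0.19523.
Gradient magnitude |∇z| = √(a² + b²) = √(0.02745 + 0.03812) = 0.25606.
True dip = arctan(0.25606) = 14.4°, dipping toward SE (azimuth ≈ 140°).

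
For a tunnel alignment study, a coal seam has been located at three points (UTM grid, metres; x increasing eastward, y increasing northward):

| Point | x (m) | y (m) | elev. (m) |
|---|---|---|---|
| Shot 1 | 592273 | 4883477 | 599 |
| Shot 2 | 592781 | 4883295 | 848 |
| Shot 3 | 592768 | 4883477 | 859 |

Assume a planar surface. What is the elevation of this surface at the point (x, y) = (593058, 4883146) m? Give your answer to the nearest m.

Let the plane be z = a·x + b·y + c.
Shot 2−Shot 1: 508a − 182b = 249;  Shot 3−Shot 1: 495a + 0b = 260.
Solving gives a = 0.52525253, b = 0.09795760.
Then c = 599 − a·592273 − b·4883477 = −788867.57.
At (593058, 4883146): z = 311505.2 + 478341.3 − 788867.57 = 978.9 m.

979 m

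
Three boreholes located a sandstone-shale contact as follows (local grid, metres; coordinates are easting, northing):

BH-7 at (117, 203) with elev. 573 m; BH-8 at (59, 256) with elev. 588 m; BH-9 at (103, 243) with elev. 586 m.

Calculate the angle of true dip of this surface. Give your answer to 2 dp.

Let the plane be z = a·easting + b·northing + c.
BH-8−BH-7: −58a + 53b = 15;  BH-9−BH-7: −14a + 40b = 13.
Solving gives a = 0.05640, b = 0.34474.
Gradient magnitude |∇z| = √(a² + b²) = √(0.00318 + 0.11885) = 0.34932.
True dip = arctan(0.34932) = 19.26°, dipping toward S (azimuth ≈ 189°).

19.26°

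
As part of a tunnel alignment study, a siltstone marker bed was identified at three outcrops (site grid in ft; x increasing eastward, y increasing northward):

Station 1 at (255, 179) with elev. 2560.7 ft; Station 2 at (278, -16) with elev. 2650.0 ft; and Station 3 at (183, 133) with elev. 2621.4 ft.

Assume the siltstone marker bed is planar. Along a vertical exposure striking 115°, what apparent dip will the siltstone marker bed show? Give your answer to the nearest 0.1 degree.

13.8°

Two edge vectors: Station 1→Station 2 = (23, -195, 89.3), Station 1→Station 3 = (-72, -46, 60.7).
Normal n = (Station 1→Station 2) × (Station 1→Station 3) = (-7728.7, -7825.7, -15098).
So ∂z/∂x = −n_x/n_z = −0.51190 and ∂z/∂y = −n_y/n_z = −0.51833.
Unit vector along 115° is (sin 115°, cos 115°) = (0.9063, -0.4226).
Slope in that direction = a·(0.9063) + b·(-0.4226) = −0.24489.
Apparent dip = arctan|0.24489| = 13.8° (true dip is 36.1°, so apparent ≤ true as expected).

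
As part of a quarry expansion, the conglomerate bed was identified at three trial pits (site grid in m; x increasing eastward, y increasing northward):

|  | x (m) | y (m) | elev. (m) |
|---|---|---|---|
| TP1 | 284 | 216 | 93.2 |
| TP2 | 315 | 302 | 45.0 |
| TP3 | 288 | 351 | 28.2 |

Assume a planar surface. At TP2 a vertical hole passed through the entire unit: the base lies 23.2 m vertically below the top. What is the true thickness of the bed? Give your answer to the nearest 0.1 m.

20.5 m

Two edge vectors: TP1→TP2 = (31, 86, -48.2), TP1→TP3 = (4, 135, -65).
Normal n = (TP1→TP2) × (TP1→TP3) = (917, 1822.2, 3841).
So ∂z/∂x = −n_x/n_z = −0.23874 and ∂z/∂y = −n_y/n_z = −0.47441.
|∇z| = √(a²+b²) = 0.53109, so dip δ = arctan(0.53109) = 27.97°.
True thickness = vertical thickness × cos δ = 23.2 × cos 27.97° = 20.5 m.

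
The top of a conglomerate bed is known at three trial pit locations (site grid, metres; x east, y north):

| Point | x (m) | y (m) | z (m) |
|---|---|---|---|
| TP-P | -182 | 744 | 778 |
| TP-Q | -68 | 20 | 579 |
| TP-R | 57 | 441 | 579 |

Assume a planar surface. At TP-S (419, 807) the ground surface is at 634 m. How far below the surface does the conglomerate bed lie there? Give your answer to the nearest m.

208 m

Let the plane be z = a·x + b·y + c.
TP-Q−TP-P: 114a − 724b = −199;  TP-R−TP-P: 239a − 303b = −199.
Solving gives a = −0.60493, b = 0.17961.
Then c = 778 − a·-182 − b·744 = 534.27.
At (419, 807): z_contact = −253.5 + 144.9 + 534.27 = 425.8 m.
Depth below ground = 634 − 425.8 = 208 m.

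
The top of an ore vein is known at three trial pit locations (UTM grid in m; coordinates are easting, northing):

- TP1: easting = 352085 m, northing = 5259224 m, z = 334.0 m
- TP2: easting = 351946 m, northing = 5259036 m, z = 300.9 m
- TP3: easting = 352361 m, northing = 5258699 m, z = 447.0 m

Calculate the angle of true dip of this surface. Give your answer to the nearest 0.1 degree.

17.4°

Let the plane be z = a·easting + b·northing + c.
TP2−TP1: −139a − 188b = −33.1;  TP3−TP1: 276a − 525b = 113.
Solving gives a = 0.30931, b = −0.05263.
Gradient magnitude |∇z| = √(a² + b²) = √(0.09567 + 0.00277) = 0.31376.
True dip = arctan(0.31376) = 17.4°, dipping toward W (azimuth ≈ 280°).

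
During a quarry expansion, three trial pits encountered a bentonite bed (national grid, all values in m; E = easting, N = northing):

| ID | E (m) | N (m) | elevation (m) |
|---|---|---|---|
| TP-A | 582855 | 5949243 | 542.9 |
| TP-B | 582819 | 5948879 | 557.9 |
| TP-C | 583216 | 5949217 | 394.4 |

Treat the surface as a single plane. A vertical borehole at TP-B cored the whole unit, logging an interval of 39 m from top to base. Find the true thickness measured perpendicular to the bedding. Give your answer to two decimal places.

Two edge vectors: TP-A→TP-B = (-36, -364, 15), TP-A→TP-C = (361, -26, -148.5).
Normal n = (TP-A→TP-B) × (TP-A→TP-C) = (54444, 69, 132340).
So ∂z/∂E = −n_x/n_z = −0.41139 and ∂z/∂N = −n_y/n_z = −0.00052.
|∇z| = √(a²+b²) = 0.41140, so dip δ = arctan(0.41140) = 22.36°.
True thickness = vertical thickness × cos δ = 39 × cos 22.36° = 36.07 m.

36.07 m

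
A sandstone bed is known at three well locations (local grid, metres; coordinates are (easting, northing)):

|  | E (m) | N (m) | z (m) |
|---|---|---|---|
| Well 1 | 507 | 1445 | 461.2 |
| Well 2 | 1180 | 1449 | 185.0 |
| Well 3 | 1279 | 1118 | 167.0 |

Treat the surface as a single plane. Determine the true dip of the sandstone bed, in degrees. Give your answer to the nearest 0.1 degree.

22.6°

Let the plane be z = a·E + b·N + c.
Well 2−Well 1: 673a + 4b = −276.2;  Well 3−Well 1: 772a − 327b = −294.2.
Solving gives a = −0.41000, b = −0.06825.
Gradient magnitude |∇z| = √(a² + b²) = √(0.16810 + 0.00466) = 0.41564.
True dip = arctan(0.41564) = 22.6°, dipping toward E (azimuth ≈ 081°).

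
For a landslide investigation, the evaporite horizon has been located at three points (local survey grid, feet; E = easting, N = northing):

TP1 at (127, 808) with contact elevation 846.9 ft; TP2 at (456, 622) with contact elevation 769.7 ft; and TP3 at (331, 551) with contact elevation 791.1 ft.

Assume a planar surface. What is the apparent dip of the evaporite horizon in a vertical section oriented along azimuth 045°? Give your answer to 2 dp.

5.93°

Two edge vectors: TP1→TP2 = (329, -186, -77.2), TP1→TP3 = (204, -257, -55.8).
Normal n = (TP1→TP2) × (TP1→TP3) = (-9461.6, 2609.4, -46609).
So ∂z/∂E = −n_x/n_z = −0.20300 and ∂z/∂N = −n_y/n_z = 0.05598.
Unit vector along 045° is (sin 45°, cos 45°) = (0.7071, 0.7071).
Slope in that direction = a·(0.7071) + b·(0.7071) = −0.10395.
Apparent dip = arctan|0.10395| = 5.93° (true dip is 11.9°, so apparent ≤ true as expected).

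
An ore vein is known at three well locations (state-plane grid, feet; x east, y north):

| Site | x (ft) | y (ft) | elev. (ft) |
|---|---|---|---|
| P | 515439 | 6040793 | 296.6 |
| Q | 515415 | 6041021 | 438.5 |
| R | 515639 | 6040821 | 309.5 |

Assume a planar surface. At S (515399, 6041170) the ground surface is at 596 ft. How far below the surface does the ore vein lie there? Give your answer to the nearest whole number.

Two edge vectors: P→Q = (-24, 228, 141.9), P→R = (200, 28, 12.9).
Normal n = (P→Q) × (P→R) = (-1032, 28689.6, -46272).
So ∂z/∂x = −n_x/n_z = −0.02230290 and ∂z/∂y = −n_y/n_z = 0.62002075.
Intercept c from P: 296.6 + 11495.79 − 3745416.99 = −3733624.60.
At (515399, 6041170): z_contact = −11494.9 + 3745650.7 − 3733624.60 = 531.2 ft.
Depth below ground = 596 − 531.2 = 65 ft.

65 ft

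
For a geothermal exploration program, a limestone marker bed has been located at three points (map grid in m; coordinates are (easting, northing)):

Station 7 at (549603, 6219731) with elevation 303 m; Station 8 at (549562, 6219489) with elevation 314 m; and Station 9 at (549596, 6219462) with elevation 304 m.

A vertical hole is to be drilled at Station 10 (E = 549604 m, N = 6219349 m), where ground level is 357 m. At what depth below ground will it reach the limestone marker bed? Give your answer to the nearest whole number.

Let the plane be z = a·E + b·N + c.
Station 8−Station 7: −41a − 242b = 11;  Station 9−Station 7: −7a − 269b = 1.
Solving gives a = −0.29105517, b = 0.00385645.
Then c = 303 − a·549603 − b·6219731 = 136281.69.
At (549604, 6219349): z_contact = −159965.1 + 23984.6 + 136281.69 = 301.2 m.
Depth below ground = 357 − 301.2 = 56 m.

56 m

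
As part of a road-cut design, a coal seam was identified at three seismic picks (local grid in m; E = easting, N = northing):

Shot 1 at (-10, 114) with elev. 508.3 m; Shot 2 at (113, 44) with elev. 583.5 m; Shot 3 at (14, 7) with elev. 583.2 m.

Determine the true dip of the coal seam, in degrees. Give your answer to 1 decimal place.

Let the plane be z = a·E + b·N + c.
Shot 2−Shot 1: 123a − 70b = 75.2;  Shot 3−Shot 1: 24a − 107b = 74.9.
Solving gives a = 0.24418, b = −0.64523.
Gradient magnitude |∇z| = √(a² + b²) = √(0.05962 + 0.41632) = 0.68989.
True dip = arctan(0.68989) = 34.6°, dipping toward NNW (azimuth ≈ 339°).

34.6°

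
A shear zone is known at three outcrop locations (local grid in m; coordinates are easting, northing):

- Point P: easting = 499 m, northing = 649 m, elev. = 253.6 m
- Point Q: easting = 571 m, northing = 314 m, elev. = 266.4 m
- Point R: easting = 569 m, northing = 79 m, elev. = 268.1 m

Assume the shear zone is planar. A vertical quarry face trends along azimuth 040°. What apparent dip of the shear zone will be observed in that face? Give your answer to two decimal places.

4.73°

Two edge vectors: Point P→Point Q = (72, -335, 12.8), Point P→Point R = (70, -570, 14.5).
Normal n = (Point P→Point Q) × (Point P→Point R) = (2438.5, -148, -17590).
So ∂z/∂easting = −n_x/n_z = 0.13863 and ∂z/∂northing = −n_y/n_z = −0.00841.
Unit vector along 040° is (sin 40°, cos 40°) = (0.6428, 0.7660).
Slope in that direction = a·(0.6428) + b·(0.7660) = 0.08266.
Apparent dip = arctan|0.08266| = 4.73° (true dip is 7.9°, so apparent ≤ true as expected).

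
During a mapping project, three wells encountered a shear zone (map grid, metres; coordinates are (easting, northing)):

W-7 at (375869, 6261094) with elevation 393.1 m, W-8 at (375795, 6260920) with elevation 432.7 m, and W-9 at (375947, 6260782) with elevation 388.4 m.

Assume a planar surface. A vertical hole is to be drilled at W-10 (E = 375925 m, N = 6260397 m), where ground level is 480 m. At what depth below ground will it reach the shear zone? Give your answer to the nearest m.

Two edge vectors: W-7→W-8 = (-74, -174, 39.6), W-7→W-9 = (78, -312, -4.7).
Normal n = (W-7→W-8) × (W-7→W-9) = (13173, 2741, 36660).
So ∂z/∂E = −n_x/n_z = −0.35932897 and ∂z/∂N = −n_y/n_z = −0.07476814.
Intercept c from W-7: 393.1 + 135060.62 + 468130.35 = 603584.07.
At (375925, 6260397): z_contact = −135080.7 − 468078.2 + 603584.07 = 425.1 m.
Depth below ground = 480 − 425.1 = 55 m.

55 m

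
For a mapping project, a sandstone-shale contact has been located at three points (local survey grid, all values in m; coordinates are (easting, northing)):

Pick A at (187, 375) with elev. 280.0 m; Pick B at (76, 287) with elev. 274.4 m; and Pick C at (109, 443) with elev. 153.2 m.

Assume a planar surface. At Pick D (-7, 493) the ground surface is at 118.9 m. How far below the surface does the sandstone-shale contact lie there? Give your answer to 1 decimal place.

105.9 m

Let the plane be z = a·E + b·N + c.
Pick B−Pick A: −111a − 88b = −5.6;  Pick C−Pick A: −78a + 68b = −126.8.
Solving gives a = 0.80067, b = −0.94629.
Then c = 280 − a·187 − b·375 = 485.14.
At (-7, 493): z_contact = −5.60 − 466.52 + 485.14 = 13.01 m.
Depth below ground = 118.9 − 13.01 = 105.9 m.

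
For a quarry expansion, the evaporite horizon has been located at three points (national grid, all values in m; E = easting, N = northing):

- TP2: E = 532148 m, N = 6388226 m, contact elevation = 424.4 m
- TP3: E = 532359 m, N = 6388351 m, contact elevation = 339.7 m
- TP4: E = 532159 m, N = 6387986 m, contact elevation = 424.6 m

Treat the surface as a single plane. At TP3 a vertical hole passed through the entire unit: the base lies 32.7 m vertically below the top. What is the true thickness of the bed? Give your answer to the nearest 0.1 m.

Let the plane be z = a·E + b·N + c.
TP3−TP2: 211a + 125b = −84.7;  TP4−TP2: 11a − 240b = 0.2.
Solving gives a = −0.39033, b = −0.01872.
|∇z| = √(a²+b²) = 0.39078, so dip δ = arctan(0.39078) = 21.34°.
True thickness = vertical thickness × cos δ = 32.7 × cos 21.34° = 30.5 m.

30.5 m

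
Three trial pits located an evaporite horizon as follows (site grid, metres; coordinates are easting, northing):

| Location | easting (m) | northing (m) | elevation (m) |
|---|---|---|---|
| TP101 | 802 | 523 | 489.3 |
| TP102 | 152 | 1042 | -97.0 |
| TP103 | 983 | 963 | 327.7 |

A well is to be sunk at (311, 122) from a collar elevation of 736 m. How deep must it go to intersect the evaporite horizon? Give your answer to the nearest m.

249 m

Two edge vectors: TP101→TP102 = (-650, 519, -586.3), TP101→TP103 = (181, 440, -161.6).
Normal n = (TP101→TP102) × (TP101→TP103) = (174101.6, -211160.3, -379939).
So ∂z/∂easting = −n_x/n_z = 0.45824 and ∂z/∂northing = −n_y/n_z = −0.55577.
Intercept c from TP101: 489.3 − 367.51 + 290.67 = 412.46.
At (311, 122): z_contact = 142.5 − 67.8 + 412.46 = 487.2 m.
Depth below ground = 736 − 487.2 = 249 m.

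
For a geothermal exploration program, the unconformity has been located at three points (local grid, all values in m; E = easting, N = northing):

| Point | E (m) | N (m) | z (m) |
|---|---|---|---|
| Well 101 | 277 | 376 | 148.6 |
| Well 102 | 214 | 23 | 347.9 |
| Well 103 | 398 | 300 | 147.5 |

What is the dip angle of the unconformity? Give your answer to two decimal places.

Let the plane be z = a·E + b·N + c.
Well 102−Well 101: −63a − 353b = 199.3;  Well 103−Well 101: 121a − 76b = −1.1.
Solving gives a = −0.32705, b = −0.50622.
Gradient magnitude |∇z| = √(a² + b²) = √(0.10696 + 0.25626) = 0.60268.
True dip = arctan(0.60268) = 31.08°, dipping toward NNE (azimuth ≈ 033°).

31.08°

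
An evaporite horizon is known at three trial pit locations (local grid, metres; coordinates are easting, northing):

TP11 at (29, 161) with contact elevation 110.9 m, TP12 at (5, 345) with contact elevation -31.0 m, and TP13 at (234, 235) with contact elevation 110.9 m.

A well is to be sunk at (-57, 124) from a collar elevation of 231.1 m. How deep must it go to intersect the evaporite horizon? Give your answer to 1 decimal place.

115.8 m

Let the plane be z = a·easting + b·northing + c.
TP12−TP11: −24a + 184b = −141.9;  TP13−TP11: 205a + 74b = 0.
Solving gives a = 0.26586, b = −0.73652.
Then c = 110.9 − a·29 − b·161 = 221.77.
At (-57, 124): z_contact = −15.15 − 91.33 + 221.77 = 115.29 m.
Depth below ground = 231.1 − 115.29 = 115.8 m.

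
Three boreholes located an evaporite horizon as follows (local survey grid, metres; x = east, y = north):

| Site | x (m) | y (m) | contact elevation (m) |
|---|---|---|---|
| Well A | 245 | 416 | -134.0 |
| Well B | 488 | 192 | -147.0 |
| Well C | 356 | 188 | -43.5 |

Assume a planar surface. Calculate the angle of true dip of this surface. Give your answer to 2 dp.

47.22°

Let the plane be z = a·x + b·y + c.
Well B−Well A: 243a − 224b = −13;  Well C−Well A: 111a − 228b = 90.5.
Solving gives a = −0.76084, b = −0.76734.
Gradient magnitude |∇z| = √(a² + b²) = √(0.57887 + 0.58881) = 1.08059.
True dip = arctan(1.08059) = 47.22°, dipping toward NE (azimuth ≈ 045°).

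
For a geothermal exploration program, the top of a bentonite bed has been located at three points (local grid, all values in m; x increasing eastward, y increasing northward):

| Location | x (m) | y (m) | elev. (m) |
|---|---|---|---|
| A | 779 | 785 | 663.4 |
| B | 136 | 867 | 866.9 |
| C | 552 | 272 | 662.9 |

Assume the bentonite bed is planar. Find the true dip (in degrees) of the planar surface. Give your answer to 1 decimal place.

18.2°

Let the plane be z = a·x + b·y + c.
B−A: −643a + 82b = 203.5;  C−A: −227a − 513b = −0.5.
Solving gives a = −0.29946, b = 0.13349.
Gradient magnitude |∇z| = √(a² + b²) = √(0.08968 + 0.01782) = 0.32787.
True dip = arctan(0.32787) = 18.2°, dipping toward ESE (azimuth ≈ 114°).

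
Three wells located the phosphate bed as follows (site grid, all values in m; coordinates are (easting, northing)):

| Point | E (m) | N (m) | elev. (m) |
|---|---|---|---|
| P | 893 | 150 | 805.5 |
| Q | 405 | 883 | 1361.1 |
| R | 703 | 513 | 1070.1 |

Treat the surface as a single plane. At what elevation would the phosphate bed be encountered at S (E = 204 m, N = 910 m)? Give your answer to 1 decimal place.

1418.9 m

Two edge vectors: P→Q = (-488, 733, 555.6), P→R = (-190, 363, 264.6).
Normal n = (P→Q) × (P→R) = (-7731, 23560.8, -37874).
So ∂z/∂E = −n_x/n_z = −0.20412 and ∂z/∂N = −n_y/n_z = 0.62208.
Intercept c from P: 805.5 + 182.28 − 93.31 = 894.47.
At (204, 910): z = −41.6 + 566.1 + 894.47 = 1418.9 m.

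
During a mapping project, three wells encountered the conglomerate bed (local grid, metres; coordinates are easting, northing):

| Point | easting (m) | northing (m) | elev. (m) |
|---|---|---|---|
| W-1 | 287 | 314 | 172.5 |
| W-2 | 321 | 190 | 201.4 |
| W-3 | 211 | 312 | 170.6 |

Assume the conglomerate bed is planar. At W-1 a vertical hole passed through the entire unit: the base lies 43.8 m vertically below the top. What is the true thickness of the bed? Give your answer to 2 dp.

Two edge vectors: W-1→W-2 = (34, -124, 28.9), W-1→W-3 = (-76, -2, -1.9).
Normal n = (W-1→W-2) × (W-1→W-3) = (293.4, -2131.8, -9492).
So ∂z/∂easting = −n_x/n_z = 0.03091 and ∂z/∂northing = −n_y/n_z = −0.22459.
|∇z| = √(a²+b²) = 0.22671, so dip δ = arctan(0.22671) = 12.77°.
True thickness = vertical thickness × cos δ = 43.8 × cos 12.77° = 42.72 m.

42.72 m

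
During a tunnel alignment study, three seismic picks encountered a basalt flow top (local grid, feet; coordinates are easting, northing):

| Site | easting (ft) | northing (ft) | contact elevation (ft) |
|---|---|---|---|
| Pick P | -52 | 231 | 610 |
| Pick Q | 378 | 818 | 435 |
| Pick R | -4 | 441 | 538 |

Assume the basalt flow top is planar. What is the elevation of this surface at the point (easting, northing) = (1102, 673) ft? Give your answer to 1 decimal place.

551.9 ft

Two edge vectors: Pick P→Pick Q = (430, 587, -175), Pick P→Pick R = (48, 210, -72).
Normal n = (Pick P→Pick Q) × (Pick P→Pick R) = (-5514, 22560, 62124).
So ∂z/∂easting = −n_x/n_z = 0.088758 and ∂z/∂northing = −n_y/n_z = −0.363145.
Intercept c from Pick P: 610 + 4.62 + 83.89 = 698.50.
At (1102, 673): z = 97.8 − 244.4 + 698.50 = 551.9 ft.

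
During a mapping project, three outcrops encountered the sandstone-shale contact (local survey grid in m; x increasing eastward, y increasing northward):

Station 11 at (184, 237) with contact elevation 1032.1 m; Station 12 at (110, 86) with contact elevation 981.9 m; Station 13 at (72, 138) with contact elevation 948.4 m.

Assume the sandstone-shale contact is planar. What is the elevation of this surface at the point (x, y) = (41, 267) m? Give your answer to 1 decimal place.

915.9 m

Two edge vectors: Station 11→Station 12 = (-74, -151, -50.2), Station 11→Station 13 = (-112, -99, -83.7).
Normal n = (Station 11→Station 12) × (Station 11→Station 13) = (7668.9, -571.4, -9586).
So ∂z/∂x = −n_x/n_z = 0.80001 and ∂z/∂y = −n_y/n_z = −0.05961.
Intercept c from Station 11: 1032.1 − 147.20 + 14.13 = 899.03.
At (41, 267): z = 32.8 − 15.9 + 899.03 = 915.9 m.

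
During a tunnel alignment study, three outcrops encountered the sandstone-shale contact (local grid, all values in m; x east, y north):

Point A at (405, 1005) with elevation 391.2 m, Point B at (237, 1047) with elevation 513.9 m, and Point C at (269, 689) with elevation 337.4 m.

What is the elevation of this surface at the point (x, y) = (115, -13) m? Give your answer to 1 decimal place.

Let the plane be z = a·x + b·y + c.
Point B−Point A: −168a + 42b = 122.7;  Point C−Point A: −136a − 316b = −53.8.
Solving gives a = −0.620980, b = 0.437510.
Then c = 391.2 − a·405 − b·1005 = 203.00.
At (115, -13): z = −71.4 − 5.7 + 203.00 = 125.9 m.

125.9 m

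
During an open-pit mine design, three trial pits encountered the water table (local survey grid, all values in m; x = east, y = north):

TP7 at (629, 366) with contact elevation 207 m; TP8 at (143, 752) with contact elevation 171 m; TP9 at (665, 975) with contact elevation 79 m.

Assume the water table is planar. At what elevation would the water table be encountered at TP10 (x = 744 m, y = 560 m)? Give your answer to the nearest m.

Let the plane be z = a·x + b·y + c.
TP8−TP7: −486a + 386b = −36;  TP9−TP7: 36a + 609b = −128.
Solving gives a = −0.08870, b = −0.20494.
Then c = 207 − a·629 − b·366 = 337.80.
At (744, 560): z = −66.0 − 114.8 + 337.80 = 157.0 m.

157 m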